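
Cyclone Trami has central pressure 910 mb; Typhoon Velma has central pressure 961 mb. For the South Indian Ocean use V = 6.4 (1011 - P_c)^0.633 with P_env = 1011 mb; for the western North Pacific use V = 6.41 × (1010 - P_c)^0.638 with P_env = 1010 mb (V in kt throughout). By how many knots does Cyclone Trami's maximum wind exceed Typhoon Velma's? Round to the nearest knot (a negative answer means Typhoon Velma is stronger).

Cyclone Trami: ΔP = 101; V ≈ 6.4 × 101^0.633 ≈ 118.83 kt.
Typhoon Velma: ΔP = 49; V ≈ 6.41 × 49^0.638 ≈ 76.77 kt.
Difference ≈ 118.83 − 76.77 = 42.06 → 42 kt.

42 kt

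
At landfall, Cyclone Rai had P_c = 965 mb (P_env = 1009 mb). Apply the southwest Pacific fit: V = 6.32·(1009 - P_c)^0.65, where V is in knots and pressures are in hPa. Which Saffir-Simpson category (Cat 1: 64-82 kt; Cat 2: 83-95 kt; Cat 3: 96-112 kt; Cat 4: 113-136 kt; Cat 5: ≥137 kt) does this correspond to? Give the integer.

ΔP = 1009 − 965 = 44 mb.
V ≈ 6.32 × 44^0.65 = 6.32 × 11.70 ≈ 74 kt.
74 kt falls in the Category 1 band.

1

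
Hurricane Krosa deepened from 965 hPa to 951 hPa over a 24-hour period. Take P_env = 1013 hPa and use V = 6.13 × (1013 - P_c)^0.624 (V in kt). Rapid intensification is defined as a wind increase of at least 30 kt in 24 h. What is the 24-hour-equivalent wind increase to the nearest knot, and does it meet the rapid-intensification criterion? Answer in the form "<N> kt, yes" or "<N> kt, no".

V₁: ΔP = 48, V ≈ 6.13 × 48^0.624 ≈ 68.64 kt.
V₂: ΔP = 62, V ≈ 6.13 × 62^0.624 ≈ 80.52 kt.
ΔV over 24 h = 11.88 kt → 24 h equivalent = 11.88 × 24/24 ≈ 11.88 kt.
12 kt < 30 kt ⇒ not rapid intensification.

12 kt, no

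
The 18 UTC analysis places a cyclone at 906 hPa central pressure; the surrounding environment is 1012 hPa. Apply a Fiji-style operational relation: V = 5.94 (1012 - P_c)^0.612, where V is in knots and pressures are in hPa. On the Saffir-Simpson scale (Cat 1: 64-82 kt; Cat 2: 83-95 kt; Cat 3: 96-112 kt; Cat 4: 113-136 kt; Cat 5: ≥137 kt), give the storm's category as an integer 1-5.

ΔP = 1012 − 906 = 106 hPa.
V ≈ 5.94 × 106^0.612 = 5.94 × 17.36 ≈ 103 kt.
103 kt falls in the Category 3 band.

3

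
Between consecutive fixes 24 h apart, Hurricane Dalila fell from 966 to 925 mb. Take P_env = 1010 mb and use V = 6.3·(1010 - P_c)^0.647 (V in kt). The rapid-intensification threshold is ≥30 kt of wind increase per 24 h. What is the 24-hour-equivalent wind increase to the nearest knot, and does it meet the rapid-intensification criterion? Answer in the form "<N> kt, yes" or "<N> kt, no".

39 kt, yes

V₁: ΔP = 44, V ≈ 6.3 × 44^0.647 ≈ 72.89 kt.
V₂: ΔP = 85, V ≈ 6.3 × 85^0.647 ≈ 111.60 kt.
ΔV over 24 h = 38.71 kt → 24 h equivalent = 38.71 × 24/24 ≈ 38.71 kt.
39 kt ≥ 30 kt ⇒ rapid intensification.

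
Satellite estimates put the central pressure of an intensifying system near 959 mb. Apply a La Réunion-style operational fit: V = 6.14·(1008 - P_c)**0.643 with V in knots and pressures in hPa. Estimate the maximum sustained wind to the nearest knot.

ΔP = 1008 − 959 = 49 mb.
49^0.643 ≈ 12.212.
V ≈ 6.14 × 12.212 ≈ 75.0 kt.

75 kt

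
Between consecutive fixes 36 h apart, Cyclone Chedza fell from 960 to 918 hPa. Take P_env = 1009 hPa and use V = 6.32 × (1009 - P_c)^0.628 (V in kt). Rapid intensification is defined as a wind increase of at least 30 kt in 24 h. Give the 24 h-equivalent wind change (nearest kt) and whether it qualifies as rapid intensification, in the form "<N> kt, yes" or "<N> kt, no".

V₁: ΔP = 49, V ≈ 6.32 × 49^0.628 ≈ 72.80 kt.
V₂: ΔP = 91, V ≈ 6.32 × 91^0.628 ≈ 107.40 kt.
ΔV over 36 h = 34.60 kt → 24 h equivalent = 34.60 × 24/36 ≈ 23.07 kt.
23 kt < 30 kt ⇒ not rapid intensification.

23 kt, no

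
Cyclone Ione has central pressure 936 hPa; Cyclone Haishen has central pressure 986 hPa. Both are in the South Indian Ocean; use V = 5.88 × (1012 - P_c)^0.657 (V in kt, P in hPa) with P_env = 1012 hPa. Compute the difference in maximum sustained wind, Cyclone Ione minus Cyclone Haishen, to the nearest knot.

Cyclone Ione: ΔP = 76; V ≈ 5.88 × 76^0.657 ≈ 101.17 kt.
Cyclone Haishen: ΔP = 26; V ≈ 5.88 × 26^0.657 ≈ 50.01 kt.
Difference ≈ 101.17 − 50.01 = 51.16 → 51 kt.

51 kt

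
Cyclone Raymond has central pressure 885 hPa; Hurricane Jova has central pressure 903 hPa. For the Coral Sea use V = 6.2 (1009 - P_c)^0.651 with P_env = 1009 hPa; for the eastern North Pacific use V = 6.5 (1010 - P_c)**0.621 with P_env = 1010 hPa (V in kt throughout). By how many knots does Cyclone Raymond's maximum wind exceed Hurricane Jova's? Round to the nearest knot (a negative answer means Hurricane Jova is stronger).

25 kt

Cyclone Raymond: ΔP = 124; V ≈ 6.2 × 124^0.651 ≈ 142.96 kt.
Hurricane Jova: ΔP = 107; V ≈ 6.5 × 107^0.621 ≈ 118.35 kt.
Difference ≈ 142.96 − 118.35 = 24.61 → 25 kt.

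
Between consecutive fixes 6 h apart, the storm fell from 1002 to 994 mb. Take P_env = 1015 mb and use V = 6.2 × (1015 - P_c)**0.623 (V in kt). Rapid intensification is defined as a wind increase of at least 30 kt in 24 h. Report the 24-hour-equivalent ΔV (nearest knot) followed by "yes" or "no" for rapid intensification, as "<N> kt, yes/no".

V₁: ΔP = 13, V ≈ 6.2 × 13^0.623 ≈ 30.65 kt.
V₂: ΔP = 21, V ≈ 6.2 × 21^0.623 ≈ 41.32 kt.
ΔV over 6 h = 10.67 kt → 24 h equivalent = 10.67 × 24/6 ≈ 42.68 kt.
43 kt ≥ 30 kt ⇒ rapid intensification.

43 kt, yes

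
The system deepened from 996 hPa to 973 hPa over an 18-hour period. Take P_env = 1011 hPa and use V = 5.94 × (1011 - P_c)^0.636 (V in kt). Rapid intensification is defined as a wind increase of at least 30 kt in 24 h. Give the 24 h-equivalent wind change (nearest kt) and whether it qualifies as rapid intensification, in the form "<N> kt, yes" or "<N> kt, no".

V₁: ΔP = 15, V ≈ 5.94 × 15^0.636 ≈ 33.25 kt.
V₂: ΔP = 38, V ≈ 5.94 × 38^0.636 ≈ 60.05 kt.
ΔV over 18 h = 26.80 kt → 24 h equivalent = 26.80 × 24/18 ≈ 35.73 kt.
36 kt ≥ 30 kt ⇒ rapid intensification.

36 kt, yes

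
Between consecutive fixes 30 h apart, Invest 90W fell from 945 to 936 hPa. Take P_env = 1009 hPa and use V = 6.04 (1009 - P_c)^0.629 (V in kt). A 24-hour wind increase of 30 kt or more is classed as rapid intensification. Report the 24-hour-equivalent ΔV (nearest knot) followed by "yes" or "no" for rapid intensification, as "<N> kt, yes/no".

V₁: ΔP = 64, V ≈ 6.04 × 64^0.629 ≈ 82.63 kt.
V₂: ΔP = 73, V ≈ 6.04 × 73^0.629 ≈ 89.76 kt.
ΔV over 30 h = 7.13 kt → 24 h equivalent = 7.13 × 24/30 ≈ 5.70 kt.
6 kt < 30 kt ⇒ not rapid intensification.

6 kt, no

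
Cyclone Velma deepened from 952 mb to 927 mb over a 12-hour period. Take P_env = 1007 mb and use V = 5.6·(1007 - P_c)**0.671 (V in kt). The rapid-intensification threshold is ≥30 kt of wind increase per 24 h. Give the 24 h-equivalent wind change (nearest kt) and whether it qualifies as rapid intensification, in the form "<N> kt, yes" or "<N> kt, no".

V₁: ΔP = 55, V ≈ 5.6 × 55^0.671 ≈ 82.41 kt.
V₂: ΔP = 80, V ≈ 5.6 × 80^0.671 ≈ 105.96 kt.
ΔV over 12 h = 23.55 kt → 24 h equivalent = 23.55 × 24/12 ≈ 47.10 kt.
47 kt ≥ 30 kt ⇒ rapid intensification.

47 kt, yes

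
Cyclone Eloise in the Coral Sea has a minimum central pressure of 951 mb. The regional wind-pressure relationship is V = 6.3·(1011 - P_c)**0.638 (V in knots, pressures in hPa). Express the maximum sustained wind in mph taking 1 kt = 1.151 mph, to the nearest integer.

99 mph

ΔP = 1011 − 951 = 60 mb.
V ≈ 6.3 × 60^0.638 = 6.3 × 13.629 ≈ 85.862 kt.
85.862 × 1.151 ≈ 98.83 mph → 99 mph.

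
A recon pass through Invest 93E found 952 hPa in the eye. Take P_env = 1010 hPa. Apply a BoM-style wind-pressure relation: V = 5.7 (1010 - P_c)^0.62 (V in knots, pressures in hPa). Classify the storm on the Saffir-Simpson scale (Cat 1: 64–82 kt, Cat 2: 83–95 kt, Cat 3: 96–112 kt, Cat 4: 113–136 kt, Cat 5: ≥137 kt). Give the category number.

1

ΔP = 1010 − 952 = 58 hPa.
V ≈ 5.7 × 58^0.62 = 5.7 × 12.40 ≈ 71 kt.
71 kt falls in the Category 1 band.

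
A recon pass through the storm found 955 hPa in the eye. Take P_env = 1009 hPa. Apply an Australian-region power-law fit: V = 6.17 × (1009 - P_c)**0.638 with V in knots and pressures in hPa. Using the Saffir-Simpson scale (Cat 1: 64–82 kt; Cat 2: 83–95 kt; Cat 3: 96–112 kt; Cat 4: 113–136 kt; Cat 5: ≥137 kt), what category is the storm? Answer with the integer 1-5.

ΔP = 1009 − 955 = 54 hPa.
V ≈ 6.17 × 54^0.638 = 6.17 × 12.74 ≈ 79 kt.
79 kt falls in the Category 1 band.

1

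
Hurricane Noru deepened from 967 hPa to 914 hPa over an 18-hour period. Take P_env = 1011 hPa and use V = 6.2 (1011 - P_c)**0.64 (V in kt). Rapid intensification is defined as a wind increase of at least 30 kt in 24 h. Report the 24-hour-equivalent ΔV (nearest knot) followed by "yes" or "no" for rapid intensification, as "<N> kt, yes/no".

V₁: ΔP = 44, V ≈ 6.2 × 44^0.64 ≈ 69.86 kt.
V₂: ΔP = 97, V ≈ 6.2 × 97^0.64 ≈ 115.86 kt.
ΔV over 18 h = 46.00 kt → 24 h equivalent = 46.00 × 24/18 ≈ 61.33 kt.
61 kt ≥ 30 kt ⇒ rapid intensification.

61 kt, yes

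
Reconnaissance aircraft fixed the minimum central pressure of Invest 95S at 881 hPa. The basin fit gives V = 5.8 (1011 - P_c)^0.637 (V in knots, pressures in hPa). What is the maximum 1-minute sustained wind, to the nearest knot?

129 kt

ΔP = 1011 − 881 = 130 hPa.
130^0.637 ≈ 22.212.
V ≈ 5.8 × 22.212 ≈ 128.8 kt.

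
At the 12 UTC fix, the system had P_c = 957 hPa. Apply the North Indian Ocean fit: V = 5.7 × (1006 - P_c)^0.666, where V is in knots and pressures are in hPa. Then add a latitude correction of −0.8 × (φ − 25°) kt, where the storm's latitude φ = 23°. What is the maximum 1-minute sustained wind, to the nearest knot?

78 kt

ΔP = 1006 − 957 = 49 hPa.
49^0.666 ≈ 13.356.
V ≈ 5.7 × 13.356 ≈ 76.1 kt.
Latitude correction: −0.8 × (23 − 25) = 1.6 kt.
Corrected V ≈ 77.7 kt → 78 kt.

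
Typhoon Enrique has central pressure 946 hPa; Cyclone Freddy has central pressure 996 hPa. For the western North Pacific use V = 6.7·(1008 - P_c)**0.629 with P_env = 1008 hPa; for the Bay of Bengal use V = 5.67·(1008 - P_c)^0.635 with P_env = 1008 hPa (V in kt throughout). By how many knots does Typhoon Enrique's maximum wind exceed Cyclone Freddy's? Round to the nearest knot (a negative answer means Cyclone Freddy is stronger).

Typhoon Enrique: ΔP = 62; V ≈ 6.7 × 62^0.629 ≈ 89.84 kt.
Cyclone Freddy: ΔP = 12; V ≈ 5.67 × 12^0.635 ≈ 27.47 kt.
Difference ≈ 89.84 − 27.47 = 62.37 → 62 kt.

62 kt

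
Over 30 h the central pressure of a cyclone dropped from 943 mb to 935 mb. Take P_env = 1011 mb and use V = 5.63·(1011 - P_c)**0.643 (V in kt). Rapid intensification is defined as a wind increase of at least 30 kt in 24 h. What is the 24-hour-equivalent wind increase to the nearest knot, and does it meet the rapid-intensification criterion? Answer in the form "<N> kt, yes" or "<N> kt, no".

5 kt, no

V₁: ΔP = 68, V ≈ 5.63 × 68^0.643 ≈ 84.88 kt.
V₂: ΔP = 76, V ≈ 5.63 × 76^0.643 ≈ 91.17 kt.
ΔV over 30 h = 6.29 kt → 24 h equivalent = 6.29 × 24/30 ≈ 5.03 kt.
5 kt < 30 kt ⇒ not rapid intensification.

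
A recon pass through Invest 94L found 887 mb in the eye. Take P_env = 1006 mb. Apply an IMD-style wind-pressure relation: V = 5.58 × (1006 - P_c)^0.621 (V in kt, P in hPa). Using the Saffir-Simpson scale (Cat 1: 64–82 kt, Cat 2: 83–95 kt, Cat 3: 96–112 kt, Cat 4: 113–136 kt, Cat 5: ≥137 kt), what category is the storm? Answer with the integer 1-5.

3

ΔP = 1006 − 887 = 119 mb.
V ≈ 5.58 × 119^0.621 = 5.58 × 19.45 ≈ 109 kt.
109 kt falls in the Category 3 band.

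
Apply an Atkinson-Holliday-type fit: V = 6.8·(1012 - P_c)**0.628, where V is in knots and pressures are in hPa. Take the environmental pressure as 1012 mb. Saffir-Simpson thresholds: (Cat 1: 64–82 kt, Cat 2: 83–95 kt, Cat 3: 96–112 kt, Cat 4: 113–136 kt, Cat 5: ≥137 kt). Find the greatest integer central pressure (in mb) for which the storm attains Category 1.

Category 1 begins at V = 64 kt.
Required ΔP = (64/6.8)^(1/0.628) = 9.412^1.592 ≈ 35.52 mb.
P_c ≤ 1012 − 35.52 = 976.48, so the highest integer P_c is 976 mb.

976 mb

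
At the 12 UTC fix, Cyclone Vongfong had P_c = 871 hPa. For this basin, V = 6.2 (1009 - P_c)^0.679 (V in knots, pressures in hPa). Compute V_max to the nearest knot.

176 kt

ΔP = 1009 − 871 = 138 hPa.
138^0.679 ≈ 28.378.
V ≈ 6.2 × 28.378 ≈ 175.9 kt.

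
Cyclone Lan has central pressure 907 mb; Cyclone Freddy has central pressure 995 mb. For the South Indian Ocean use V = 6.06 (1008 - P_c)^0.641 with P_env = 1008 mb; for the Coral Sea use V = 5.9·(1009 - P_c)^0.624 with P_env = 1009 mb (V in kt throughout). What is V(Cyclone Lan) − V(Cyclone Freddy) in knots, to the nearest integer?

86 kt

Cyclone Lan: ΔP = 101; V ≈ 6.06 × 101^0.641 ≈ 116.75 kt.
Cyclone Freddy: ΔP = 14; V ≈ 5.9 × 14^0.624 ≈ 30.62 kt.
Difference ≈ 116.75 − 30.62 = 86.13 → 86 kt.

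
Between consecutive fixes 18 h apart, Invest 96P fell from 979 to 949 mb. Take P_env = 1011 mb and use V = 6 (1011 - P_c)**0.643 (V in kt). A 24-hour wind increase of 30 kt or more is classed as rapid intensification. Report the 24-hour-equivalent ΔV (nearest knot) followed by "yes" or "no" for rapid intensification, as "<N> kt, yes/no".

V₁: ΔP = 32, V ≈ 6 × 32^0.643 ≈ 55.71 kt.
V₂: ΔP = 62, V ≈ 6 × 62^0.643 ≈ 85.24 kt.
ΔV over 18 h = 29.53 kt → 24 h equivalent = 29.53 × 24/18 ≈ 39.37 kt.
39 kt ≥ 30 kt ⇒ rapid intensification.

39 kt, yes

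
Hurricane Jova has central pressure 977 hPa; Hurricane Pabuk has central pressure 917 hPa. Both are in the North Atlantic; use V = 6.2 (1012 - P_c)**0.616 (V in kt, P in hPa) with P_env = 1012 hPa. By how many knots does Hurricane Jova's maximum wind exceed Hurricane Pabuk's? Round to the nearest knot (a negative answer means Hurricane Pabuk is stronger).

Hurricane Jova: ΔP = 35; V ≈ 6.2 × 35^0.616 ≈ 55.40 kt.
Hurricane Pabuk: ΔP = 95; V ≈ 6.2 × 95^0.616 ≈ 102.49 kt.
Difference ≈ 55.40 − 102.49 = -47.09 → -47 kt.

-47 kt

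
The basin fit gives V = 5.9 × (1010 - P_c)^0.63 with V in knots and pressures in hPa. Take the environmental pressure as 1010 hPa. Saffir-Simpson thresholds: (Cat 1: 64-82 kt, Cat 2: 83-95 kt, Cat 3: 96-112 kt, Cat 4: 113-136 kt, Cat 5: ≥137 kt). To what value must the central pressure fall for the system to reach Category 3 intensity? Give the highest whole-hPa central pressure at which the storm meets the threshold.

926 hPa

Category 3 begins at V = 96 kt.
Required ΔP = (96/5.9)^(1/0.63) = 16.271^1.587 ≈ 83.73 hPa.
P_c ≤ 1010 − 83.73 = 926.27, so the highest integer P_c is 926 hPa.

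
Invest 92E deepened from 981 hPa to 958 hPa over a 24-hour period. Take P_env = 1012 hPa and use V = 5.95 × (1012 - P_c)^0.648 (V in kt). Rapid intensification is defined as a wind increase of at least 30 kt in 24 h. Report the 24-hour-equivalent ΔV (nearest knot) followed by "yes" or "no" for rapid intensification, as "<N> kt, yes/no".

V₁: ΔP = 31, V ≈ 5.95 × 31^0.648 ≈ 55.07 kt.
V₂: ΔP = 54, V ≈ 5.95 × 54^0.648 ≈ 78.91 kt.
ΔV over 24 h = 23.84 kt → 24 h equivalent = 23.84 × 24/24 ≈ 23.84 kt.
24 kt < 30 kt ⇒ not rapid intensification.

24 kt, no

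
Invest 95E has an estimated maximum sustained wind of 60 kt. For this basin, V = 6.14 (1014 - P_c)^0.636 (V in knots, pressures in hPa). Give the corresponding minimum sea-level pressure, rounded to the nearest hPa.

ΔP = (V / 6.14)^(1/0.636) = (60/6.14)^1.572.
60/6.14 = 9.772; 9.772^1.572 ≈ 36.02 hPa.
P_c = 1014 − 36.02 = 977.98 ≈ 978 hPa.

978 hPa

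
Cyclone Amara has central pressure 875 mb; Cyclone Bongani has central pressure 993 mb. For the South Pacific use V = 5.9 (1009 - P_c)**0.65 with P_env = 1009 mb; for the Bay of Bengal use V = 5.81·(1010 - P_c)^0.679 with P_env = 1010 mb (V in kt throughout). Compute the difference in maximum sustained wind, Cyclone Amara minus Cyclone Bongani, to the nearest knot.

103 kt

Cyclone Amara: ΔP = 134; V ≈ 5.9 × 134^0.65 ≈ 142.39 kt.
Cyclone Bongani: ΔP = 17; V ≈ 5.81 × 17^0.679 ≈ 39.78 kt.
Difference ≈ 142.39 − 39.78 = 102.61 → 103 kt.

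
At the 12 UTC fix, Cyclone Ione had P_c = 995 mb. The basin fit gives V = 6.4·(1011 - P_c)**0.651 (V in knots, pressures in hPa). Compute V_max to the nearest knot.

39 kt

ΔP = 1011 − 995 = 16 mb.
16^0.651 ≈ 6.080.
V ≈ 6.4 × 6.080 ≈ 38.9 kt.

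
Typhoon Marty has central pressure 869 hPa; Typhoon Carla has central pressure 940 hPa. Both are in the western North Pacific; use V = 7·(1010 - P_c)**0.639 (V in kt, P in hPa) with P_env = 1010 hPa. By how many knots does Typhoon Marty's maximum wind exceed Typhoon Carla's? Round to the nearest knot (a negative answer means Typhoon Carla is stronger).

60 kt

Typhoon Marty: ΔP = 141; V ≈ 7 × 141^0.639 ≈ 165.37 kt.
Typhoon Carla: ΔP = 70; V ≈ 7 × 70^0.639 ≈ 105.71 kt.
Difference ≈ 165.37 − 105.71 = 59.66 → 60 kt.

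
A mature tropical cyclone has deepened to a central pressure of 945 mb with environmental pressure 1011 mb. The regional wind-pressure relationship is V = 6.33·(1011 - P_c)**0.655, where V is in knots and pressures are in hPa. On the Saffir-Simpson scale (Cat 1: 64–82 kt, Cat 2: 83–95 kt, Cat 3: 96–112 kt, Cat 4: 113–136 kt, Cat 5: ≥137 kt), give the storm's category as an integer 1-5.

ΔP = 1011 − 945 = 66 mb.
V ≈ 6.33 × 66^0.655 = 6.33 × 15.55 ≈ 98 kt.
98 kt falls in the Category 3 band.

3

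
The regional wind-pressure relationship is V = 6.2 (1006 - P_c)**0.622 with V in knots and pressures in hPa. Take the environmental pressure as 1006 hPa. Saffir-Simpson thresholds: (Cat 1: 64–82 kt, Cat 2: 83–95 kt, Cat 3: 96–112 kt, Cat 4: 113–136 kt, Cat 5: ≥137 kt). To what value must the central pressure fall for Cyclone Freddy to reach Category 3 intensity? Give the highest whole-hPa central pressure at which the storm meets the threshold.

924 hPa

Category 3 begins at V = 96 kt.
Required ΔP = (96/6.2)^(1/0.622) = 15.484^1.608 ≈ 81.84 hPa.
P_c ≤ 1006 − 81.84 = 924.16, so the highest integer P_c is 924 hPa.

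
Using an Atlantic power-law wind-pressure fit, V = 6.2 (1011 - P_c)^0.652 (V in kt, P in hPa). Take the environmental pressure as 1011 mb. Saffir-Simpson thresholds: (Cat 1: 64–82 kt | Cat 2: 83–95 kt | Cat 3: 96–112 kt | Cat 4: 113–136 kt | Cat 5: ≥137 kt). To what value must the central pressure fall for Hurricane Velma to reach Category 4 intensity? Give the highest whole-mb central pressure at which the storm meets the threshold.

925 mb

Category 4 begins at V = 113 kt.
Required ΔP = (113/6.2)^(1/0.652) = 18.226^1.534 ≈ 85.82 mb.
P_c ≤ 1011 − 85.82 = 925.18, so the highest integer P_c is 925 mb.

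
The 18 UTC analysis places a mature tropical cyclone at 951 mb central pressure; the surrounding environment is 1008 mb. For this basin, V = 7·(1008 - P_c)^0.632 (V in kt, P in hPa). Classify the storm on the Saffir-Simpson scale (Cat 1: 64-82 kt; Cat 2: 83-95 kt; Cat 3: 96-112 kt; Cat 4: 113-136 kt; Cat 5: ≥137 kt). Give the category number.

2

ΔP = 1008 − 951 = 57 mb.
V ≈ 7 × 57^0.632 = 7 × 12.87 ≈ 90 kt.
90 kt falls in the Category 2 band.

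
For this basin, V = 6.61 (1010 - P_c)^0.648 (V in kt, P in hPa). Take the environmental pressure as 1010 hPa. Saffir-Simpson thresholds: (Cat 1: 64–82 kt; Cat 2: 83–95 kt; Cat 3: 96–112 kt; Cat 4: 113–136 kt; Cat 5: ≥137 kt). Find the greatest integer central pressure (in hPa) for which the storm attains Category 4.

930 hPa

Category 4 begins at V = 113 kt.
Required ΔP = (113/6.61)^(1/0.648) = 17.095^1.543 ≈ 79.91 hPa.
P_c ≤ 1010 − 79.91 = 930.09, so the highest integer P_c is 930 hPa.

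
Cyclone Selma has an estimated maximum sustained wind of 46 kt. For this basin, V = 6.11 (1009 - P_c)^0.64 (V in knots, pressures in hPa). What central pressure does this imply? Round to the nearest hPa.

986 hPa

ΔP = (V / 6.11)^(1/0.64) = (46/6.11)^1.562.
46/6.11 = 7.529; 7.529^1.562 ≈ 23.44 hPa.
P_c = 1009 − 23.44 = 985.56 ≈ 986 hPa.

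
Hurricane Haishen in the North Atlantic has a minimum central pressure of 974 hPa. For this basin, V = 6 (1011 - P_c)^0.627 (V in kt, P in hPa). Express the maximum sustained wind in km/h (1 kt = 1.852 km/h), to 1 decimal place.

106.9 km/h

ΔP = 1011 − 974 = 37 hPa.
V ≈ 6 × 37^0.627 = 6 × 9.622 ≈ 57.732 kt.
57.732 × 1.852 ≈ 106.92 km/h → 106.9 km/h.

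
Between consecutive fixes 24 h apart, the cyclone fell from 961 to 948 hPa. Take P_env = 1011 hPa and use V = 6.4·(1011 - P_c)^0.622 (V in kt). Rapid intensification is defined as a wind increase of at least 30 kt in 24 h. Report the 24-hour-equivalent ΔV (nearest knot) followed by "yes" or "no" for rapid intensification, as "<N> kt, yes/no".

11 kt, no

V₁: ΔP = 50, V ≈ 6.4 × 50^0.622 ≈ 72.94 kt.
V₂: ΔP = 63, V ≈ 6.4 × 63^0.622 ≈ 84.21 kt.
ΔV over 24 h = 11.27 kt → 24 h equivalent = 11.27 × 24/24 ≈ 11.27 kt.
11 kt < 30 kt ⇒ not rapid intensification.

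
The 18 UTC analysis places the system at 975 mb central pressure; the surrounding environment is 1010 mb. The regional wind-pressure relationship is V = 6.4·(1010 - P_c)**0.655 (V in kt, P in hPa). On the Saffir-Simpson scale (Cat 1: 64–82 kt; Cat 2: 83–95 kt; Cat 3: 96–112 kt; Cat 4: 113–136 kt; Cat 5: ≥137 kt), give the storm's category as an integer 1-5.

ΔP = 1010 − 975 = 35 mb.
V ≈ 6.4 × 35^0.655 = 6.4 × 10.27 ≈ 66 kt.
66 kt falls in the Category 1 band.

1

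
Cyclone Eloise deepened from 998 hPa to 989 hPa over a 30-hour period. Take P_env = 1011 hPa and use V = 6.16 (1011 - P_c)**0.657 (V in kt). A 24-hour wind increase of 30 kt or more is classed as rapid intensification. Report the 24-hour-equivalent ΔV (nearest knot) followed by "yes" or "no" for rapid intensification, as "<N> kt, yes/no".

11 kt, no

V₁: ΔP = 13, V ≈ 6.16 × 13^0.657 ≈ 33.22 kt.
V₂: ΔP = 22, V ≈ 6.16 × 22^0.657 ≈ 46.94 kt.
ΔV over 30 h = 13.72 kt → 24 h equivalent = 13.72 × 24/30 ≈ 10.98 kt.
11 kt < 30 kt ⇒ not rapid intensification.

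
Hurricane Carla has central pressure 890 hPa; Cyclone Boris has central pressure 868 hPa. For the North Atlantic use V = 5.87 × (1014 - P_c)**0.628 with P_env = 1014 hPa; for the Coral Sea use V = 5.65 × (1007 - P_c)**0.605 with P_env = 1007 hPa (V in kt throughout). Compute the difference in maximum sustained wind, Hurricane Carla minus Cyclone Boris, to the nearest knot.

9 kt

Hurricane Carla: ΔP = 124; V ≈ 5.87 × 124^0.628 ≈ 121.15 kt.
Cyclone Boris: ΔP = 139; V ≈ 5.65 × 139^0.605 ≈ 111.83 kt.
Difference ≈ 121.15 − 111.83 = 9.32 → 9 kt.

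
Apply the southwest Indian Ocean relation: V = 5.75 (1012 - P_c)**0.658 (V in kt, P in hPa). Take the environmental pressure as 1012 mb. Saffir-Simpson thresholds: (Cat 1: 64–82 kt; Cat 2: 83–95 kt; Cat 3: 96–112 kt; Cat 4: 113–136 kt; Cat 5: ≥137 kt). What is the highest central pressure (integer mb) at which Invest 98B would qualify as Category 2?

954 mb

Category 2 begins at V = 83 kt.
Required ΔP = (83/5.75)^(1/0.658) = 14.435^1.520 ≈ 57.81 mb.
P_c ≤ 1012 − 57.81 = 954.19, so the highest integer P_c is 954 mb.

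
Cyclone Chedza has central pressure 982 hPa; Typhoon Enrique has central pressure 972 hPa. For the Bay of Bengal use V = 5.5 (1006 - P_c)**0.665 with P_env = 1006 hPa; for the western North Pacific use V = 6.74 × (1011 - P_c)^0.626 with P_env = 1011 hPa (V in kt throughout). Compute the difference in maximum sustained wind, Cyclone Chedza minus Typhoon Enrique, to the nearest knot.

-21 kt

Cyclone Chedza: ΔP = 24; V ≈ 5.5 × 24^0.665 ≈ 45.52 kt.
Typhoon Enrique: ΔP = 39; V ≈ 6.74 × 39^0.626 ≈ 66.78 kt.
Difference ≈ 45.52 − 66.78 = -21.26 → -21 kt.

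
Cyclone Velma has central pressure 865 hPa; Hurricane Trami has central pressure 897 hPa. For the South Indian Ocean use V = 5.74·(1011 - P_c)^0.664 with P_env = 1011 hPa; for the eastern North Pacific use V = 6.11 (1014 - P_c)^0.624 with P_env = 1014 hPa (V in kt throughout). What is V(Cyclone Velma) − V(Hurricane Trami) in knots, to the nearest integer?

Cyclone Velma: ΔP = 146; V ≈ 5.74 × 146^0.664 ≈ 157.05 kt.
Hurricane Trami: ΔP = 117; V ≈ 6.11 × 117^0.624 ≈ 119.29 kt.
Difference ≈ 157.05 − 119.29 = 37.76 → 38 kt.

38 kt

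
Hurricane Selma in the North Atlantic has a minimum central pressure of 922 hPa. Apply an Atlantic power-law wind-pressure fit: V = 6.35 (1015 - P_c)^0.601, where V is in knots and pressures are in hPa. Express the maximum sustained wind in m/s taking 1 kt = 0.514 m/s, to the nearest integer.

50 m/s

ΔP = 1015 − 922 = 93 hPa.
V ≈ 6.35 × 93^0.601 = 6.35 × 15.243 ≈ 96.790 kt.
96.790 × 0.514 ≈ 49.75 m/s → 50 m/s.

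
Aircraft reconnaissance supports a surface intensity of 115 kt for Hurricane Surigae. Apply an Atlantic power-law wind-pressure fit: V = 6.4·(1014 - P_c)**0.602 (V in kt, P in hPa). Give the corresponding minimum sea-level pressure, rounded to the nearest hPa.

893 hPa

ΔP = (V / 6.4)^(1/0.602) = (115/6.4)^1.661.
115/6.4 = 17.969; 17.969^1.661 ≈ 121.32 hPa.
P_c = 1014 − 121.32 = 892.68 ≈ 893 hPa.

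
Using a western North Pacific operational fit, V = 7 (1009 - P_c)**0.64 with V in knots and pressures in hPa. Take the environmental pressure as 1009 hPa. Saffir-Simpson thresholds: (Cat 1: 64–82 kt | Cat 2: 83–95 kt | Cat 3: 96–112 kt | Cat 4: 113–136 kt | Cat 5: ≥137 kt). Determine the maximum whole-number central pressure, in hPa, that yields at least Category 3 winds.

Category 3 begins at V = 96 kt.
Required ΔP = (96/7)^(1/0.64) = 13.714^1.562 ≈ 59.82 hPa.
P_c ≤ 1009 − 59.82 = 949.18, so the highest integer P_c is 949 hPa.

949 hPa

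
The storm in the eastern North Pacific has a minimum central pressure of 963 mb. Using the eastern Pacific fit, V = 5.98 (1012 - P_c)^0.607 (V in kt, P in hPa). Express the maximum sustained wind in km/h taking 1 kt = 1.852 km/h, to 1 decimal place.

117.6 km/h

ΔP = 1012 − 963 = 49 mb.
V ≈ 5.98 × 49^0.607 = 5.98 × 10.616 ≈ 63.482 kt.
63.482 × 1.852 ≈ 117.57 km/h → 117.6 km/h.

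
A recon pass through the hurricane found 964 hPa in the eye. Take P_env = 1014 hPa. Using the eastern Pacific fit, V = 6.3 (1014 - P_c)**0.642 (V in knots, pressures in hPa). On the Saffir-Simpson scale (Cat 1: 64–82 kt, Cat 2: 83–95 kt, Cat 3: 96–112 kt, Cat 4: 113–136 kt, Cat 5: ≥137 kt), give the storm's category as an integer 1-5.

1

ΔP = 1014 − 964 = 50 hPa.
V ≈ 6.3 × 50^0.642 = 6.3 × 12.32 ≈ 78 kt.
78 kt falls in the Category 1 band.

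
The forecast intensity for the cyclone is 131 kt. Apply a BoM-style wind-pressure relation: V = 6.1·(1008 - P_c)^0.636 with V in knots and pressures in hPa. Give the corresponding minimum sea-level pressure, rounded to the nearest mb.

ΔP = (V / 6.1)^(1/0.636) = (131/6.1)^1.572.
131/6.1 = 21.475; 21.475^1.572 ≈ 124.24 mb.
P_c = 1008 − 124.24 = 883.76 ≈ 884 mb.

884 mb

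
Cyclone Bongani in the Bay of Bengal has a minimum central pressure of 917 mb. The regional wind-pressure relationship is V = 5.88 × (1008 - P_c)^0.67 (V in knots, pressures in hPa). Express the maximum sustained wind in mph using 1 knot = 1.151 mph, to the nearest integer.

139 mph

ΔP = 1008 − 917 = 91 mb.
V ≈ 5.88 × 91^0.67 = 5.88 × 20.538 ≈ 120.763 kt.
120.763 × 1.151 ≈ 139.00 mph → 139 mph.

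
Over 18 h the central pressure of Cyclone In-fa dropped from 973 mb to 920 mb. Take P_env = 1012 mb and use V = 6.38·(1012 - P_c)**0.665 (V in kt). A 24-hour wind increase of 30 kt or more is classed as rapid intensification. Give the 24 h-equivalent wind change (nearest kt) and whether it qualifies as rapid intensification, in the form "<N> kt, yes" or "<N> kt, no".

V₁: ΔP = 39, V ≈ 6.38 × 39^0.665 ≈ 72.93 kt.
V₂: ΔP = 92, V ≈ 6.38 × 92^0.665 ≈ 129.04 kt.
ΔV over 18 h = 56.11 kt → 24 h equivalent = 56.11 × 24/18 ≈ 74.81 kt.
75 kt ≥ 30 kt ⇒ rapid intensification.

75 kt, yes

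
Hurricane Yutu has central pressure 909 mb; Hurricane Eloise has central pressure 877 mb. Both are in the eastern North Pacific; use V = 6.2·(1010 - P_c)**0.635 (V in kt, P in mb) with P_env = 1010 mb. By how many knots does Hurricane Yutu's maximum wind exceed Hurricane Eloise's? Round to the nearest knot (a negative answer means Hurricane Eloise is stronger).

Hurricane Yutu: ΔP = 101; V ≈ 6.2 × 101^0.635 ≈ 116.18 kt.
Hurricane Eloise: ΔP = 133; V ≈ 6.2 × 133^0.635 ≈ 138.37 kt.
Difference ≈ 116.18 − 138.37 = -22.19 → -22 kt.

-22 kt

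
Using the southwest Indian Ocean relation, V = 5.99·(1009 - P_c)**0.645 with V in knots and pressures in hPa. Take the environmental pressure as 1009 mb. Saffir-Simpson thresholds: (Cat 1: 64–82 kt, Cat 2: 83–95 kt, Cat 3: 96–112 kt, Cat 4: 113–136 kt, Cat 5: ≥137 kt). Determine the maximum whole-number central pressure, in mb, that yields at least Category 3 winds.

Category 3 begins at V = 96 kt.
Required ΔP = (96/5.99)^(1/0.645) = 16.027^1.550 ≈ 73.79 mb.
P_c ≤ 1009 − 73.79 = 935.21, so the highest integer P_c is 935 mb.

935 mb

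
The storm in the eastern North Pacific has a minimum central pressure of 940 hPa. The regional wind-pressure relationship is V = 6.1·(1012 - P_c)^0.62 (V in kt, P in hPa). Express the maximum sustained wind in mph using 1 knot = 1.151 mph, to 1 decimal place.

ΔP = 1012 − 940 = 72 hPa.
V ≈ 6.1 × 72^0.62 = 6.1 × 14.176 ≈ 86.472 kt.
86.472 × 1.151 ≈ 99.53 mph → 99.5 mph.

99.5 mph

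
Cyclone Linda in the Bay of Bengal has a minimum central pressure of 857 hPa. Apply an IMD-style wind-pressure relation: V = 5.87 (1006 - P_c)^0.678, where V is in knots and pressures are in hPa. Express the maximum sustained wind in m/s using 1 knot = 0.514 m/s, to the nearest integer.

90 m/s

ΔP = 1006 − 857 = 149 hPa.
V ≈ 5.87 × 149^0.678 = 5.87 × 29.745 ≈ 174.606 kt.
174.606 × 0.514 ≈ 89.75 m/s → 90 m/s.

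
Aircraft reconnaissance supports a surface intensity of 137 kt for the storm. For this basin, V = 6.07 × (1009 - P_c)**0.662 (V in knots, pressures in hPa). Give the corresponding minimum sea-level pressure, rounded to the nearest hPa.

898 hPa

ΔP = (V / 6.07)^(1/0.662) = (137/6.07)^1.511.
137/6.07 = 22.570; 22.570^1.511 ≈ 110.82 hPa.
P_c = 1009 − 110.82 = 898.18 ≈ 898 hPa.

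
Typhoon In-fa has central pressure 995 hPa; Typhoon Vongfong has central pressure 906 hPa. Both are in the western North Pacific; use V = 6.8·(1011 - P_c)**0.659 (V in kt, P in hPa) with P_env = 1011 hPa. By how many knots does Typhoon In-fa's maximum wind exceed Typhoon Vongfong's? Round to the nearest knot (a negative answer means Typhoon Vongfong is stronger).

-104 kt

Typhoon In-fa: ΔP = 16; V ≈ 6.8 × 16^0.659 ≈ 42.27 kt.
Typhoon Vongfong: ΔP = 105; V ≈ 6.8 × 105^0.659 ≈ 146.04 kt.
Difference ≈ 42.27 − 146.04 = -103.77 → -104 kt.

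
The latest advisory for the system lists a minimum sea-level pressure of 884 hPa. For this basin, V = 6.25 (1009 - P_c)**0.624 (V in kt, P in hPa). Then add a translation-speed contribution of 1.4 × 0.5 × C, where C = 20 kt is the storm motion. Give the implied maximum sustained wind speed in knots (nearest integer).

141 kt

ΔP = 1009 − 884 = 125 hPa.
125^0.624 ≈ 20.346.
V ≈ 6.25 × 20.346 ≈ 127.2 kt.
Translation term: 1.4 × 0.5 × 20 = 14 kt.
Corrected V ≈ 141.2 kt → 141 kt.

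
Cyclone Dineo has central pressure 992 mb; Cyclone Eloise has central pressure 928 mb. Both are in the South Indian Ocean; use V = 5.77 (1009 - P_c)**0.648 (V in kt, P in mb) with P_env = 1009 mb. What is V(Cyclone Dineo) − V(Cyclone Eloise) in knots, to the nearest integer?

Cyclone Dineo: ΔP = 17; V ≈ 5.77 × 17^0.648 ≈ 36.18 kt.
Cyclone Eloise: ΔP = 81; V ≈ 5.77 × 81^0.648 ≈ 99.51 kt.
Difference ≈ 36.18 − 99.51 = -63.33 → -63 kt.

-63 kt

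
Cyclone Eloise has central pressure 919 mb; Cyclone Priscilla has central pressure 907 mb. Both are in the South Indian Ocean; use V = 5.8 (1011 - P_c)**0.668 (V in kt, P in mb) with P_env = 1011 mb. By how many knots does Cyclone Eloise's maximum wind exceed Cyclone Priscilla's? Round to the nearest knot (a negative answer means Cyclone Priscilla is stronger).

Cyclone Eloise: ΔP = 92; V ≈ 5.8 × 92^0.668 ≈ 118.92 kt.
Cyclone Priscilla: ΔP = 104; V ≈ 5.8 × 104^0.668 ≈ 129.06 kt.
Difference ≈ 118.92 − 129.06 = -10.14 → -10 kt.

-10 kt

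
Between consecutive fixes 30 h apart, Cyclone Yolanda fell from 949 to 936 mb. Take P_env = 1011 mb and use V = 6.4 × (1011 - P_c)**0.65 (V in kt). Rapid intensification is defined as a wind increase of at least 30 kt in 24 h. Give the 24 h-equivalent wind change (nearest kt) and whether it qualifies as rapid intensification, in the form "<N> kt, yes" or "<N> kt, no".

V₁: ΔP = 62, V ≈ 6.4 × 62^0.65 ≈ 93.59 kt.
V₂: ΔP = 75, V ≈ 6.4 × 75^0.65 ≈ 105.92 kt.
ΔV over 30 h = 12.33 kt → 24 h equivalent = 12.33 × 24/30 ≈ 9.86 kt.
10 kt < 30 kt ⇒ not rapid intensification.

10 kt, no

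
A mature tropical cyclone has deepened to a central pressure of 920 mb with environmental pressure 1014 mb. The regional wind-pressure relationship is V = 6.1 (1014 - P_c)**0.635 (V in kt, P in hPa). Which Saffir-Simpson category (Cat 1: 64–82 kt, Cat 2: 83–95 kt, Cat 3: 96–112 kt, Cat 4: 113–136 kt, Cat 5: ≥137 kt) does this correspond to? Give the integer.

3

ΔP = 1014 − 920 = 94 mb.
V ≈ 6.1 × 94^0.635 = 6.1 × 17.90 ≈ 109 kt.
109 kt falls in the Category 3 band.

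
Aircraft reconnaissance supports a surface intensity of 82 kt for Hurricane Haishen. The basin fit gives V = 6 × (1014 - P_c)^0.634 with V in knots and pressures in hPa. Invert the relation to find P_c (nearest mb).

952 mb

ΔP = (V / 6)^(1/0.634) = (82/6)^1.577.
82/6 = 13.667; 13.667^1.577 ≈ 61.84 mb.
P_c = 1014 − 61.84 = 952.16 ≈ 952 mb.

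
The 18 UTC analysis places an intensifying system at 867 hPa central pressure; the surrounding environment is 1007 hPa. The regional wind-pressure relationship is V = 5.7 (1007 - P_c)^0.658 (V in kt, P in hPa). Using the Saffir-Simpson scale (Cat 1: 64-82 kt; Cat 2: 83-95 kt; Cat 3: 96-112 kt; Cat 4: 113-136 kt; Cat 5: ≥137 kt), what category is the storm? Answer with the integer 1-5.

5

ΔP = 1007 − 867 = 140 hPa.
V ≈ 5.7 × 140^0.658 = 5.7 × 25.83 ≈ 147 kt.
147 kt falls in the Category 5 band.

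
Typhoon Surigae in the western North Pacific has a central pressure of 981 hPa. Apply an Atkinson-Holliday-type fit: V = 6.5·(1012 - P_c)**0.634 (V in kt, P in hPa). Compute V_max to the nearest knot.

57 kt

ΔP = 1012 − 981 = 31 hPa.
31^0.634 ≈ 8.821.
V ≈ 6.5 × 8.821 ≈ 57.3 kt.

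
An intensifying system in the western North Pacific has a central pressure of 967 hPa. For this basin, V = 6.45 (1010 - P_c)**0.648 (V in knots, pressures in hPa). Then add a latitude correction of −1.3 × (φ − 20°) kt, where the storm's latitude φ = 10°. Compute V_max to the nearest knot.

87 kt

ΔP = 1010 − 967 = 43 hPa.
43^0.648 ≈ 11.442.
V ≈ 6.45 × 11.442 ≈ 73.8 kt.
Latitude correction: −1.3 × (10 − 20) = 13 kt.
Corrected V ≈ 86.8 kt → 87 kt.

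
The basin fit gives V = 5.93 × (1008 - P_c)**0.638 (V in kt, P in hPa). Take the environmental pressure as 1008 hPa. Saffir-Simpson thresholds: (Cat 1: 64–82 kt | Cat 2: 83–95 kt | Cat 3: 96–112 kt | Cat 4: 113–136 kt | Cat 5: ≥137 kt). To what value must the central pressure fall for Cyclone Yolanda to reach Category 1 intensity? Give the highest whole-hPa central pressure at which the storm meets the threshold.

966 hPa

Category 1 begins at V = 64 kt.
Required ΔP = (64/5.93)^(1/0.638) = 10.793^1.567 ≈ 41.62 hPa.
P_c ≤ 1008 − 41.62 = 966.38, so the highest integer P_c is 966 hPa.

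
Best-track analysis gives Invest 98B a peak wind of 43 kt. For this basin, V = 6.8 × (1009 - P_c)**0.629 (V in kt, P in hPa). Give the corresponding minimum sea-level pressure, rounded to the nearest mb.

990 mb

ΔP = (V / 6.8)^(1/0.629) = (43/6.8)^1.590.
43/6.8 = 6.324; 6.324^1.590 ≈ 18.77 mb.
P_c = 1009 − 18.77 = 990.23 ≈ 990 mb.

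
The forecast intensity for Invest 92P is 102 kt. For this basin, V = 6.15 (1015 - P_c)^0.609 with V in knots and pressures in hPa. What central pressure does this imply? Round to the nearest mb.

ΔP = (V / 6.15)^(1/0.609) = (102/6.15)^1.642.
102/6.15 = 16.585; 16.585^1.642 ≈ 100.65 mb.
P_c = 1015 − 100.65 = 914.35 ≈ 914 mb.

914 mb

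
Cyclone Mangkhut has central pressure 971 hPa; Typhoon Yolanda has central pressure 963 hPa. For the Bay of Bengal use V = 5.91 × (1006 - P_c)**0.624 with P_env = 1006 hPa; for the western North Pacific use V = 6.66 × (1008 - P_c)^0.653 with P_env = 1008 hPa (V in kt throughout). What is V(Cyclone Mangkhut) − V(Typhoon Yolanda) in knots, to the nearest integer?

Cyclone Mangkhut: ΔP = 35; V ≈ 5.91 × 35^0.624 ≈ 54.34 kt.
Typhoon Yolanda: ΔP = 45; V ≈ 6.66 × 45^0.653 ≈ 79.99 kt.
Difference ≈ 54.34 − 79.99 = -25.65 → -26 kt.

-26 kt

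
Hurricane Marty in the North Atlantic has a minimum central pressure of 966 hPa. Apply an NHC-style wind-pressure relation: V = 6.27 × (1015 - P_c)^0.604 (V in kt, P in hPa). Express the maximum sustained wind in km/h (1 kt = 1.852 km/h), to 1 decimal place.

ΔP = 1015 − 966 = 49 hPa.
V ≈ 6.27 × 49^0.604 = 6.27 × 10.492 ≈ 65.788 kt.
65.788 × 1.852 ≈ 121.84 km/h → 121.8 km/h.

121.8 km/h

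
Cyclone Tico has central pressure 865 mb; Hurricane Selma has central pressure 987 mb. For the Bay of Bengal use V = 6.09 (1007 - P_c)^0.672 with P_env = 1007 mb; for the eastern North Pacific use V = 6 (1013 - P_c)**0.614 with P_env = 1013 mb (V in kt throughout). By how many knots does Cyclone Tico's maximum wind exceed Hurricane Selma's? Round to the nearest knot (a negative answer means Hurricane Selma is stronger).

126 kt

Cyclone Tico: ΔP = 142; V ≈ 6.09 × 142^0.672 ≈ 170.20 kt.
Hurricane Selma: ΔP = 26; V ≈ 6 × 26^0.614 ≈ 44.36 kt.
Difference ≈ 170.20 − 44.36 = 125.84 → 126 kt.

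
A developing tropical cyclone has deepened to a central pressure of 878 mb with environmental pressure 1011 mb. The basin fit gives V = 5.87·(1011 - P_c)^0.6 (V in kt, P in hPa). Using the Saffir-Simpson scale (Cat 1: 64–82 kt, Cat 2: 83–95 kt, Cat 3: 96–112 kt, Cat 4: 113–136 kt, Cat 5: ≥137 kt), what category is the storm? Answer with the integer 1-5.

3

ΔP = 1011 − 878 = 133 mb.
V ≈ 5.87 × 133^0.6 = 5.87 × 18.81 ≈ 110 kt.
110 kt falls in the Category 3 band.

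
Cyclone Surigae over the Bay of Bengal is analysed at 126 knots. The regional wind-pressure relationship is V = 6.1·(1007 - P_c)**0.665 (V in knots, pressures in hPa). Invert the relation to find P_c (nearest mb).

912 mb

ΔP = (V / 6.1)^(1/0.665) = (126/6.1)^1.504.
126/6.1 = 20.656; 20.656^1.504 ≈ 94.95 mb.
P_c = 1007 − 94.95 = 912.05 ≈ 912 mb.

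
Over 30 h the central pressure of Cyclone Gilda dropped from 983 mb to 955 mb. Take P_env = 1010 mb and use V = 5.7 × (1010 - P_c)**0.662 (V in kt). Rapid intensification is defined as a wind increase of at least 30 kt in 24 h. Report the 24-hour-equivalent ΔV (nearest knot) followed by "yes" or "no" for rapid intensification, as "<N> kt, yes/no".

V₁: ΔP = 27, V ≈ 5.7 × 27^0.662 ≈ 50.52 kt.
V₂: ΔP = 55, V ≈ 5.7 × 55^0.662 ≈ 80.91 kt.
ΔV over 30 h = 30.39 kt → 24 h equivalent = 30.39 × 24/30 ≈ 24.31 kt.
24 kt < 30 kt ⇒ not rapid intensification.

24 kt, no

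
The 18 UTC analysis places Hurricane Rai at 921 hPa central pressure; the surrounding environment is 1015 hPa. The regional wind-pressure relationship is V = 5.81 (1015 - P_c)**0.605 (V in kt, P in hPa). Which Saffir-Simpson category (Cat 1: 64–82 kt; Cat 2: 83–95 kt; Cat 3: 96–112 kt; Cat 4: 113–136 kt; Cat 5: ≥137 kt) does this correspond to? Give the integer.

2

ΔP = 1015 − 921 = 94 hPa.
V ≈ 5.81 × 94^0.605 = 5.81 × 15.62 ≈ 91 kt.
91 kt falls in the Category 2 band.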